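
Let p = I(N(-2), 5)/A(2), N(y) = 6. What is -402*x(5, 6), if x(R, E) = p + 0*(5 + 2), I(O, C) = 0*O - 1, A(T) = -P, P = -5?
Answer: 402/5 ≈ 80.400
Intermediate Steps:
A(T) = 5 (A(T) = -1*(-5) = 5)
I(O, C) = -1 (I(O, C) = 0 - 1 = -1)
p = -⅕ (p = -1/5 = -1*⅕ = -⅕ ≈ -0.20000)
x(R, E) = -⅕ (x(R, E) = -⅕ + 0*(5 + 2) = -⅕ + 0*7 = -⅕ + 0 = -⅕)
-402*x(5, 6) = -402*(-⅕) = 402/5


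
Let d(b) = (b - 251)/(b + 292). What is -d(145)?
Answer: 106/437 ≈ 0.24256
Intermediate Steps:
d(b) = (-251 + b)/(292 + b)
-d(145) = -(-251 + 145)/(292 + 145) = -(-106)/437 = -1*(-106/437) = 106/437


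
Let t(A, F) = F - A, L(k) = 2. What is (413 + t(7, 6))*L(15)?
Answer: 824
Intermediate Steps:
(413 + t(7, 6))*L(15) = (413 + (6 - 1*7))*2 = (413 + (6 - 7))*2 = (413 - 1)*2 = 412*2 = 824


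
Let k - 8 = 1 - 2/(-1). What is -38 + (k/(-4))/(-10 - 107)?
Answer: -17773/468 ≈ -37.977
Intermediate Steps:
k = 11 (k = 8 + (1 - 2/(-1)) = 8 + (1 - 2*(-1)) = 8 + (1 + 2) = 8 + 3 = 11)
-38 + (k/(-4))/(-10 - 107) = -38 + (11/(-4))/(-10 - 107) = -38 + (-¼*11)/(-117) = -38 - 1/117*(-11/4) = -38 + 11/468 = -17773/468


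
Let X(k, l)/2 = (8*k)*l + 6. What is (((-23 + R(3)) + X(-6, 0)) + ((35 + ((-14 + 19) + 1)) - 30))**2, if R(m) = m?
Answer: 9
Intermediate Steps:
X(k, l) = 12 + 16*k*l (X(k, l) = 2*((8*k)*l + 6) = 2*(8*k*l + 6) = 2*(6 + 8*k*l) = 12 + 16*k*l)
(((-23 + R(3)) + X(-6, 0)) + ((35 + ((-14 + 19) + 1)) - 30))**2 = (((-23 + 3) + (12 + 16*(-6)*0)) + ((35 + ((-14 + 19) + 1)) - 30))**2 = ((-20 + (12 + 0)) + ((35 + (5 + 1)) - 30))**2 = ((-20 + 12) + ((35 + 6) - 30))**2 = (-8 + (41 - 30))**2 = (-8 + 11)**2 = 3**2 = 9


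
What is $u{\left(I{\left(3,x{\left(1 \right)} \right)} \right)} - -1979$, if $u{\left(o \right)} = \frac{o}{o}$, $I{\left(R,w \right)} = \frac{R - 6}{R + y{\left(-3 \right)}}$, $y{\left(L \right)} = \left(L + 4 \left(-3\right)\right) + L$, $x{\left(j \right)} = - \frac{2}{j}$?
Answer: $1980$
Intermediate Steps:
$y{\left(L \right)} = -12 + 2 L$ ($y{\left(L \right)} = \left(L - 12\right) + L = \left(-12 + L\right) + L = -12 + 2 L$)
$I{\left(R,w \right)} = \frac{-6 + R}{-18 + R}$ ($I{\left(R,w \right)} = \frac{R - 6}{R + \left(-12 + 2 \left(-3\right)\right)} = \frac{-6 + R}{R - 18} = \frac{-6 + R}{-18 + R}$)
$u{\left(o \right)} = 1$
$u{\left(I{\left(3,x{\left(1 \right)} \right)} \right)} - -1979 = 1 - -1979 = 1 + 1979 = 1980$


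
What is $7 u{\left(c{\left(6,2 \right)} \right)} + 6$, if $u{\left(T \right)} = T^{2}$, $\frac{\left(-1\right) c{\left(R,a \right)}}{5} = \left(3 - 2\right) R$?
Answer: $6306$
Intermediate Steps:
$c{\left(R,a \right)} = - 5 R$ ($c{\left(R,a \right)} = - 5 \left(3 - 2\right) R = - 5 \cdot 1 R = - 5 R$)
$7 u{\left(c{\left(6,2 \right)} \right)} + 6 = 7 \left(\left(-5\right) 6\right)^{2} + 6 = 7 \left(-30\right)^{2} + 6 = 7 \cdot 900 + 6 = 6300 + 6 = 6306$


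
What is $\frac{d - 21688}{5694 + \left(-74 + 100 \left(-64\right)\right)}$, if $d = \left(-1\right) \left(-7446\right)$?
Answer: $\frac{7121}{390} \approx 18.259$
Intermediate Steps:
$d = 7446$
$\frac{d - 21688}{5694 + \left(-74 + 100 \left(-64\right)\right)} = \frac{7446 - 21688}{5694 + \left(-74 + 100 \left(-64\right)\right)} = - \frac{14242}{5694 - 6474} = - \frac{14242}{-780} = \left(-14242\right) \left(- \frac{1}{780}\right) = \frac{7121}{390}$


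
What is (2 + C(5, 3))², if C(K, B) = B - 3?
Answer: 4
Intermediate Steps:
C(K, B) = -3 + B
(2 + C(5, 3))² = (2 + (-3 + 3))² = (2 + 0)² = 2² = 4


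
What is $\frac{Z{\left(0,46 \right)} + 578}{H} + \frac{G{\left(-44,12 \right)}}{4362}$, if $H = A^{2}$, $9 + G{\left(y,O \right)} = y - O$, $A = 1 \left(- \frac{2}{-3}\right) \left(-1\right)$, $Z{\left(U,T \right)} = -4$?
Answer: $\frac{2816729}{2181} \approx 1291.5$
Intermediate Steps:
$A = - \frac{2}{3}$ ($A = 1 \left(\left(-2\right) \left(- \frac{1}{3}\right)\right) \left(-1\right) = 1 \cdot \frac{2}{3} \left(-1\right) = \frac{2}{3} \left(-1\right) = - \frac{2}{3} \approx -0.66667$)
$G{\left(y,O \right)} = -9 + y - O$ ($G{\left(y,O \right)} = -9 - \left(O - y\right) = -9 + y - O$)
$H = \frac{4}{9}$ ($H = \left(- \frac{2}{3}\right)^{2} = \frac{4}{9} \approx 0.44444$)
$\frac{Z{\left(0,46 \right)} + 578}{H} + \frac{G{\left(-44,12 \right)}}{4362} = \frac{-4 + 578}{\frac{4}{9}} + \frac{-9 - 44 - 12}{4362} = 574 \cdot \frac{9}{4} + \left(-9 - 44 - 12\right) \frac{1}{4362} = \frac{2583}{2} - \frac{65}{4362} = \frac{2816729}{2181}$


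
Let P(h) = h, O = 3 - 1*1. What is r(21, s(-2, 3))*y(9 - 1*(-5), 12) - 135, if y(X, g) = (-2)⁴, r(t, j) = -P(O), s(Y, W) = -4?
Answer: -167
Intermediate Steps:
O = 2 (O = 3 - 1 = 2)
r(t, j) = -2 (r(t, j) = -1*2 = -2)
y(X, g) = 16
r(21, s(-2, 3))*y(9 - 1*(-5), 12) - 135 = -2*16 - 135 = -32 - 135 = -167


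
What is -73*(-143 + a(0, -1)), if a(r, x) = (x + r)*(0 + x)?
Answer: 10366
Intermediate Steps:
a(r, x) = x*(r + x) (a(r, x) = (r + x)*x = x*(r + x))
-73*(-143 + a(0, -1)) = -73*(-143 - (0 - 1)) = -73*(-143 - 1*(-1)) = -73*(-143 + 1) = -73*(-142) = 10366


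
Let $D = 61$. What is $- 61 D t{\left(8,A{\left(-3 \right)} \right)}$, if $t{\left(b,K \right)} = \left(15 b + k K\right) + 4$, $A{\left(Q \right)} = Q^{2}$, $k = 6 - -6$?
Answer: $-863272$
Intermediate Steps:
$k = 12$ ($k = 6 + 6 = 12$)
$t{\left(b,K \right)} = 4 + 12 K + 15 b$ ($t{\left(b,K \right)} = \left(15 b + 12 K\right) + 4 = \left(12 K + 15 b\right) + 4 = 4 + 12 K + 15 b$)
$- 61 D t{\left(8,A{\left(-3 \right)} \right)} = \left(-61\right) 61 \left(4 + 12 \left(-3\right)^{2} + 15 \cdot 8\right) = - 3721 \left(4 + 12 \cdot 9 + 120\right) = - 3721 \left(4 + 108 + 120\right) = \left(-3721\right) 232 = -863272$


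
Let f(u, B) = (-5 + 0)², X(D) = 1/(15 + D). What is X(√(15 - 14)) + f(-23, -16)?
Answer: 401/16 ≈ 25.063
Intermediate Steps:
f(u, B) = 25 (f(u, B) = (-5)² = 25)
X(√(15 - 14)) + f(-23, -16) = 1/(15 + √(15 - 14)) + 25 = 1/(15 + √1) + 25 = 1/(15 + 1) + 25 = 1/16 + 25 = 401/16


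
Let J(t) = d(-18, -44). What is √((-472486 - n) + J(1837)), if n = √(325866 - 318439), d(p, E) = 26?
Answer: √(-472460 - √7427) ≈ 687.42*I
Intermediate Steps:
n = √7427 ≈ 86.180
J(t) = 26
√((-472486 - n) + J(1837)) = √((-472486 - √7427) + 26) = √(-472460 - √7427)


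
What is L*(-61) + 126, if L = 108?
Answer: -6462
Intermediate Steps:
L*(-61) + 126 = 108*(-61) + 126 = -6588 + 126 = -6462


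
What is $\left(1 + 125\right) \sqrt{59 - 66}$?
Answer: $126 i \sqrt{7} \approx 333.36 i$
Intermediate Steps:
$\left(1 + 125\right) \sqrt{59 - 66} = 126 \sqrt{-7} = 126 i \sqrt{7}$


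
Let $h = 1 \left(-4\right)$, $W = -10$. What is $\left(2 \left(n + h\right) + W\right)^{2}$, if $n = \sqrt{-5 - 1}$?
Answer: $300 - 72 i \sqrt{6} \approx 300.0 - 176.36 i$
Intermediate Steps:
$n = i \sqrt{6}$ ($n = \sqrt{-6} = i \sqrt{6} \approx 2.4495 i$)
$h = -4$
$\left(2 \left(n + h\right) + W\right)^{2} = \left(2 \left(i \sqrt{6} - 4\right) - 10\right)^{2} = \left(2 \left(-4 + i \sqrt{6}\right) - 10\right)^{2} = \left(\left(-8 + 2 i \sqrt{6}\right) - 10\right)^{2} = \left(-18 + 2 i \sqrt{6}\right)^{2}$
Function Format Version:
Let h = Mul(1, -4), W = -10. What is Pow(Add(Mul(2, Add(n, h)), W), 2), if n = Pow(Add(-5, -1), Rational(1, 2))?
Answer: Add(300, Mul(-72, I, Pow(6, Rational(1, 2)))) ≈ Add(300.00, Mul(-176.36, I))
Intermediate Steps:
n = Mul(I, Pow(6, Rational(1, 2))) (n = Pow(-6, Rational(1, 2)) = Mul(I, Pow(6, Rational(1, 2))) ≈ Mul(2.4495, I))
h = -4
Pow(Add(Mul(2, Add(n, h)), W), 2) = Pow(Add(Mul(2, Add(Mul(I, Pow(6, Rational(1, 2))), -4)), -10), 2) = Pow(Add(Mul(2, Add(-4, Mul(I, Pow(6, Rational(1, 2))))), -10), 2) = Pow(Add(Add(-8, Mul(2, I, Pow(6, Rational(1, 2)))), -10), 2) = Pow(Add(-18, Mul(2, I, Pow(6, Rational(1, 2)))), 2)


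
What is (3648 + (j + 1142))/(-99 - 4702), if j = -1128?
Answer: -3662/4801 ≈ -0.76276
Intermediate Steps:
(3648 + (j + 1142))/(-99 - 4702) = (3648 + (-1128 + 1142))/(-99 - 4702) = (3648 + 14)/(-4801) = 3662*(-1/4801) = -3662/4801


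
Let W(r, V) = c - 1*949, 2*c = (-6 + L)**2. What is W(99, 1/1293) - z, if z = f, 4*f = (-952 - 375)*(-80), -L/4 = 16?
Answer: -25039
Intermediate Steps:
L = -64 (L = -4*16 = -64)
f = 26540 (f = ((-952 - 375)*(-80))/4 = (-1327*(-80))/4 = (1/4)*106160 = 26540)
c = 2450 (c = (-6 - 64)**2/2 = (1/2)*(-70)**2 = (1/2)*4900 = 2450)
W(r, V) = 1501 (W(r, V) = 2450 - 1*949 = 2450 - 949 = 1501)
z = 26540
W(99, 1/1293) - z = 1501 - 1*26540 = 1501 - 26540 = -25039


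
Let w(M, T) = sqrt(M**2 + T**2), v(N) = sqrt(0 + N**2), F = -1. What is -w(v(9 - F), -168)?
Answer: -2*sqrt(7081) ≈ -168.30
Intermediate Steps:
v(N) = sqrt(N**2)
-w(v(9 - F), -168) = -sqrt((sqrt((9 - 1*(-1))**2))**2 + (-168)**2) = -sqrt((sqrt((9 + 1)**2))**2 + 28224) = -sqrt((sqrt(10**2))**2 + 28224) = -sqrt((sqrt(100))**2 + 28224) = -sqrt(10**2 + 28224) = -sqrt(100 + 28224) = -sqrt(28324) = -2*sqrt(7081)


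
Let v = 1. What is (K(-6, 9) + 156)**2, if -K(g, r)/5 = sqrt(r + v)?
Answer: 24586 - 1560*sqrt(10) ≈ 19653.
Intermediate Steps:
K(g, r) = -5*sqrt(1 + r) (K(g, r) = -5*sqrt(r + 1) = -5*sqrt(1 + r))
(K(-6, 9) + 156)**2 = (-5*sqrt(1 + 9) + 156)**2 = (-5*sqrt(10) + 156)**2 = (156 - 5*sqrt(10))**2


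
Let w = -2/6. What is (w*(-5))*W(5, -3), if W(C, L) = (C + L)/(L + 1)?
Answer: -5/3 ≈ -1.6667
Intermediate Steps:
W(C, L) = (C + L)/(1 + L)
w = -⅓ (w = -2*⅙ = -⅓ ≈ -0.33333)
(w*(-5))*W(5, -3) = (-⅓*(-5))*((5 - 3)/(1 - 3)) = 5*(2/(-2))/3 = 5*(-½*2)/3 = (5/3)*(-1) = -5/3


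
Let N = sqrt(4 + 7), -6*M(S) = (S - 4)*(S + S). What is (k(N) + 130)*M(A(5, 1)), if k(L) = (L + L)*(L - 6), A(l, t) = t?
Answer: 152 - 12*sqrt(11) ≈ 112.20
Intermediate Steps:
M(S) = -S*(-4 + S)/3 (M(S) = -(S - 4)*(S + S)/6 = -(-4 + S)*2*S/6 = -S*(-4 + S)/3)
N = sqrt(11) ≈ 3.3166
k(L) = 2*L*(-6 + L) (k(L) = (2*L)*(-6 + L) = 2*L*(-6 + L))
(k(N) + 130)*M(A(5, 1)) = (2*sqrt(11)*(-6 + sqrt(11)) + 130)*((1/3)*1*(4 - 1*1)) = (130 + 2*sqrt(11)*(-6 + sqrt(11)))*((1/3)*1*(4 - 1)) = (130 + 2*sqrt(11)*(-6 + sqrt(11)))*((1/3)*1*3) = (130 + 2*sqrt(11)*(-6 + sqrt(11)))*1 = 130 + 2*sqrt(11)*(-6 + sqrt(11))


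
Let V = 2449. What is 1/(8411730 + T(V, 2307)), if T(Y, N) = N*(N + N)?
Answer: 1/19056228 ≈ 5.2476e-8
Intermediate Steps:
T(Y, N) = 2*N² (T(Y, N) = N*(2*N) = 2*N²)
1/(8411730 + T(V, 2307)) = 1/(8411730 + 2*2307²) = 1/(8411730 + 2*5322249) = 1/(8411730 + 10644498) = 1/19056228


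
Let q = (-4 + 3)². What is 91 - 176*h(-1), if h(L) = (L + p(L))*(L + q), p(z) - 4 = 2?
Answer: 91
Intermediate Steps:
p(z) = 6 (p(z) = 4 + 2 = 6)
q = 1 (q = (-1)² = 1)
h(L) = (1 + L)*(6 + L) (h(L) = (L + 6)*(L + 1) = (6 + L)*(1 + L) = (1 + L)*(6 + L))
91 - 176*h(-1) = 91 - 176*(6 + (-1)² + 7*(-1)) = 91 - 176*(6 + 1 - 7) = 91 - 176*0 = 91 + 0 = 91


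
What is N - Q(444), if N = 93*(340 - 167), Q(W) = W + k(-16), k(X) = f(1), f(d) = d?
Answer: 15644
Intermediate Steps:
k(X) = 1
Q(W) = 1 + W (Q(W) = W + 1 = 1 + W)
N = 16089 (N = 93*173 = 16089)
N - Q(444) = 16089 - (1 + 444) = 16089 - 1*445 = 16089 - 445 = 15644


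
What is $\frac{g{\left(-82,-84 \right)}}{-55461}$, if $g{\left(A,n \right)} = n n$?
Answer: $- \frac{336}{2641} \approx -0.12722$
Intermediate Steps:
$g{\left(A,n \right)} = n^{2}$
$\frac{g{\left(-82,-84 \right)}}{-55461} = \frac{\left(-84\right)^{2}}{-55461} = 7056 \left(- \frac{1}{55461}\right) = - \frac{336}{2641}$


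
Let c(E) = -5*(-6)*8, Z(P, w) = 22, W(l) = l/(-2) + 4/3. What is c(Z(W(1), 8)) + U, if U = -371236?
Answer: -370996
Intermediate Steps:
W(l) = 4/3 - l/2 (W(l) = l*(-½) + 4*(⅓) = -l/2 + 4/3 = 4/3 - l/2)
c(E) = 240 (c(E) = 30*8 = 240)
c(Z(W(1), 8)) + U = 240 - 371236 = -370996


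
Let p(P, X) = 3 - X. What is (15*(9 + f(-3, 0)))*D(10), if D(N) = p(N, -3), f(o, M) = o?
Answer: 540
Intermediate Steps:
D(N) = 6 (D(N) = 3 - 1*(-3) = 3 + 3 = 6)
(15*(9 + f(-3, 0)))*D(10) = (15*(9 - 3))*6 = (15*6)*6 = 90*6 = 540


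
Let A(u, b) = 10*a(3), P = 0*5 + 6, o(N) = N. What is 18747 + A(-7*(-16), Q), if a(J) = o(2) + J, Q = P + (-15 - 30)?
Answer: 18797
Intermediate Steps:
P = 6 (P = 0 + 6 = 6)
Q = -39 (Q = 6 + (-15 - 30) = 6 - 45 = -39)
a(J) = 2 + J
A(u, b) = 50 (A(u, b) = 10*(2 + 3) = 10*5 = 50)
18747 + A(-7*(-16), Q) = 18747 + 50 = 18797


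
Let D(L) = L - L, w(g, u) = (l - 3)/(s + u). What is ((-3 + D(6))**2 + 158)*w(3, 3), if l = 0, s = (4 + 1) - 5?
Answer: -167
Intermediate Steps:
s = 0 (s = 5 - 5 = 0)
w(g, u) = -3/u (w(g, u) = (0 - 3)/(0 + u) = -3/u)
D(L) = 0
((-3 + D(6))**2 + 158)*w(3, 3) = ((-3 + 0)**2 + 158)*(-3/3) = ((-3)**2 + 158)*(-3*1/3) = (9 + 158)*(-1) = 167*(-1) = -167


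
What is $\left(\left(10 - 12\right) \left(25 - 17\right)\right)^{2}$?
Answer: $256$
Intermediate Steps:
$\left(\left(10 - 12\right) \left(25 - 17\right)\right)^{2} = \left(\left(10 - 12\right) 8\right)^{2} = \left(\left(-2\right) 8\right)^{2} = \left(-16\right)^{2} = 256$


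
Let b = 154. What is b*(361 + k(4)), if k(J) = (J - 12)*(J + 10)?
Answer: 38346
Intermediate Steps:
k(J) = (-12 + J)*(10 + J)
b*(361 + k(4)) = 154*(361 + (-120 + 4² - 2*4)) = 154*(361 + (-120 + 16 - 8)) = 154*(361 - 112) = 154*249 = 38346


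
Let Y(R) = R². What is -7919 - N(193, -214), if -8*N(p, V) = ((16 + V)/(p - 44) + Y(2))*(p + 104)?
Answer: -4660621/596 ≈ -7819.8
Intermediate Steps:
N(p, V) = -(4 + (16 + V)/(-44 + p))*(104 + p)/8 (N(p, V) = -((16 + V)/(p - 44) + 2²)*(p + 104)/8 = -((16 + V)/(-44 + p) + 4)*(104 + p)/8 = -(4 + (16 + V)/(-44 + p))*(104 + p)/8)
-7919 - N(193, -214) = -7919 - (16640 - 256*193 - 104*(-214) - 4*193² - 1*(-214)*193)/(8*(-44 + 193)) = -7919 - (16640 - 49408 + 22256 - 4*37249 + 41302)/(8*149) = -7919 - (16640 - 49408 + 22256 - 148996 + 41302)/(8*149) = -7919 - (-118206)/(8*149) = -7919 - 1*(-59103/596) = -7919 + 59103/596 = -4660621/596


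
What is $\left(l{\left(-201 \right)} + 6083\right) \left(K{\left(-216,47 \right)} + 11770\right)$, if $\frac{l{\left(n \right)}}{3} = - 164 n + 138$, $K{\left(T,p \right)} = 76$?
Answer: $1248438094$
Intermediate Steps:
$l{\left(n \right)} = 414 - 492 n$ ($l{\left(n \right)} = 3 \left(- 164 n + 138\right) = 3 \left(138 - 164 n\right) = 414 - 492 n$)
$\left(l{\left(-201 \right)} + 6083\right) \left(K{\left(-216,47 \right)} + 11770\right) = \left(\left(414 - -98892\right) + 6083\right) \left(76 + 11770\right) = \left(\left(414 + 98892\right) + 6083\right) 11846 = \left(99306 + 6083\right) 11846 = 105389 \cdot 11846 = 1248438094$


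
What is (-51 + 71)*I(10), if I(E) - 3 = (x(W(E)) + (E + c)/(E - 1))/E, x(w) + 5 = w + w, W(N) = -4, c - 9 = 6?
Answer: 356/9 ≈ 39.556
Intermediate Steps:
c = 15 (c = 9 + 6 = 15)
x(w) = -5 + 2*w (x(w) = -5 + (w + w) = -5 + 2*w)
I(E) = 3 + (-13 + (15 + E)/(-1 + E))/E (I(E) = 3 + ((-5 + 2*(-4)) + (E + 15)/(E - 1))/E = 3 + ((-5 - 8) + (15 + E)/(-1 + E))/E = 3 + (-13 + (15 + E)/(-1 + E))/E)
(-51 + 71)*I(10) = (-51 + 71)*((28 - 15*10 + 3*10²)/(10*(-1 + 10))) = 20*((⅒)*(28 - 150 + 3*100)/9) = 20*((⅒)*(⅑)*(28 - 150 + 300)) = 20*((⅒)*(⅑)*178) = 20*(89/45) = 356/9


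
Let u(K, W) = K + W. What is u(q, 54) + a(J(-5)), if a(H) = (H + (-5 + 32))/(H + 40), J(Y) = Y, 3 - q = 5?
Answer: 1842/35 ≈ 52.629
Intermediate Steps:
q = -2 (q = 3 - 1*5 = 3 - 5 = -2)
a(H) = (27 + H)/(40 + H) (a(H) = (H + 27)/(40 + H) = (27 + H)/(40 + H))
u(q, 54) + a(J(-5)) = (-2 + 54) + (27 - 5)/(40 - 5) = 52 + 22/35 = 1842/35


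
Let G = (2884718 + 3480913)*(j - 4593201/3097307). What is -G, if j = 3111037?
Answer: -61338151425710773698/3097307 ≈ -1.9804e+13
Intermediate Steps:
G = 61338151425710773698/3097307 (G = (2884718 + 3480913)*(3111037 - 4593201/3097307) = 6365631*(3111037 - 4593201*1/3097307) = 6365631*(3111037 - 4593201/3097307) = 6365631*(9635832084158/3097307) = 61338151425710773698/3097307 ≈ 1.9804e+13)
-G = -1*61338151425710773698/3097307 = -61338151425710773698/3097307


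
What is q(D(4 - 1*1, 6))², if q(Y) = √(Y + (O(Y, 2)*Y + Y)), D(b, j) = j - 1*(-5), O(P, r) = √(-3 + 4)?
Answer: 33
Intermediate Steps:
O(P, r) = 1 (O(P, r) = √1 = 1)
D(b, j) = 5 + j (D(b, j) = j + 5 = 5 + j)
q(Y) = √3*√Y (q(Y) = √(Y + (1*Y + Y)) = √(Y + (Y + Y)) = √(Y + 2*Y) = √(3*Y) = √3*√Y)
q(D(4 - 1*1, 6))² = (√3*√(5 + 6))² = (√3*√11)² = (√33)² = 33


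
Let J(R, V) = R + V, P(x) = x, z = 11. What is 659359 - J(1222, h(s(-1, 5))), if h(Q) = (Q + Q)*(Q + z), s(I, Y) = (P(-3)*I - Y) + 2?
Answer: 658137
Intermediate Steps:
s(I, Y) = 2 - Y - 3*I (s(I, Y) = (-3*I - Y) + 2 = (-Y - 3*I) + 2 = 2 - Y - 3*I)
h(Q) = 2*Q*(11 + Q) (h(Q) = (Q + Q)*(Q + 11) = (2*Q)*(11 + Q) = 2*Q*(11 + Q))
659359 - J(1222, h(s(-1, 5))) = 659359 - (1222 + 2*(2 - 1*5 - 3*(-1))*(11 + (2 - 1*5 - 3*(-1)))) = 659359 - (1222 + 2*(2 - 5 + 3)*(11 + (2 - 5 + 3))) = 659359 - (1222 + 2*0*(11 + 0)) = 659359 - (1222 + 2*0*11) = 659359 - (1222 + 0) = 659359 - 1*1222 = 659359 - 1222 = 658137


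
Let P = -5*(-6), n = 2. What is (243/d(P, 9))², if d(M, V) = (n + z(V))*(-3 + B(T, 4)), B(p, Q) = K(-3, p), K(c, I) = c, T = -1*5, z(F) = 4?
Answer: 729/16 ≈ 45.563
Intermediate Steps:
T = -5
B(p, Q) = -3
P = 30
d(M, V) = -36 (d(M, V) = (2 + 4)*(-3 - 3) = 6*(-6) = -36)
(243/d(P, 9))² = (243/(-36))² = (243*(-1/36))² = (-27/4)² = 729/16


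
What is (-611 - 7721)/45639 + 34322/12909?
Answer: 486287990/196384617 ≈ 2.4762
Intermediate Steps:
(-611 - 7721)/45639 + 34322/12909 = -8332*1/45639 + 34322*(1/12909) = -8332/45639 + 34322/12909 = 486287990/196384617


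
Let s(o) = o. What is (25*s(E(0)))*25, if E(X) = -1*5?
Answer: -3125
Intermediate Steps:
E(X) = -5
(25*s(E(0)))*25 = (25*(-5))*25 = -125*25 = -3125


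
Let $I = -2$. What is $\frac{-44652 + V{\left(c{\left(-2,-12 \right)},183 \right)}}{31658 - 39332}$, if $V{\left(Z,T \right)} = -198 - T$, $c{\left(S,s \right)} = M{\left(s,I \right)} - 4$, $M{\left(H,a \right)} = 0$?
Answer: $\frac{15011}{2558} \approx 5.8683$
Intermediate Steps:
$c{\left(S,s \right)} = -4$ ($c{\left(S,s \right)} = 0 - 4 = -4$)
$\frac{-44652 + V{\left(c{\left(-2,-12 \right)},183 \right)}}{31658 - 39332} = \frac{-44652 - 381}{31658 - 39332} = \frac{-44652 - 381}{-7674} = \left(-44652 - 381\right) \left(- \frac{1}{7674}\right) = \left(-45033\right) \left(- \frac{1}{7674}\right) = \frac{15011}{2558}$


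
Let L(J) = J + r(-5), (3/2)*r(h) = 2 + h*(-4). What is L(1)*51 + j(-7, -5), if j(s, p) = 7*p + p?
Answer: 759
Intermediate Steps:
r(h) = 4/3 - 8*h/3 (r(h) = 2*(2 + h*(-4))/3 = 2*(2 - 4*h)/3 = 4/3 - 8*h/3)
j(s, p) = 8*p
L(J) = 44/3 + J (L(J) = J + (4/3 - 8/3*(-5)) = J + (4/3 + 40/3) = J + 44/3 = 44/3 + J)
L(1)*51 + j(-7, -5) = (44/3 + 1)*51 + 8*(-5) = (47/3)*51 - 40 = 799 - 40 = 759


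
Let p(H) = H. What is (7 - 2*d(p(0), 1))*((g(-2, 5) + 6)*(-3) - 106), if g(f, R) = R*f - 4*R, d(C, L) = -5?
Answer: -578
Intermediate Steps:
g(f, R) = -4*R + R*f
(7 - 2*d(p(0), 1))*((g(-2, 5) + 6)*(-3) - 106) = (7 - 2*(-5))*((5*(-4 - 2) + 6)*(-3) - 106) = (7 + 10)*((5*(-6) + 6)*(-3) - 106) = 17*((-30 + 6)*(-3) - 106) = 17*(-24*(-3) - 106) = 17*(72 - 106) = 17*(-34) = -578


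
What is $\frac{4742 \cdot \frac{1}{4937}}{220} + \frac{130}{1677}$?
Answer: $\frac{5736559}{70056030} \approx 0.081885$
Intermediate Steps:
$\frac{4742 \cdot \frac{1}{4937}}{220} + \frac{130}{1677} = 4742 \cdot \frac{1}{4937} \cdot \frac{1}{220} + 130 \cdot \frac{1}{1677} = \frac{4742}{4937} \cdot \frac{1}{220} + \frac{10}{129} = \frac{2371}{543070} + \frac{10}{129} = \frac{5736559}{70056030}$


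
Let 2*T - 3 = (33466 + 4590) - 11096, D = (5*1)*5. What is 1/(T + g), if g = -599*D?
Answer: -2/2987 ≈ -0.00066957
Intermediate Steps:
D = 25 (D = 5*5 = 25)
T = 26963/2 (T = 3/2 + ((33466 + 4590) - 11096)/2 = 3/2 + (38056 - 11096)/2 = 3/2 + (1/2)*26960 = 3/2 + 13480 = 26963/2 ≈ 13482.)
g = -14975 (g = -599*25 = -14975)
1/(T + g) = 1/(26963/2 - 14975) = 1/(-2987/2) = -2/2987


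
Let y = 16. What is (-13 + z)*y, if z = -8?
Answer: -336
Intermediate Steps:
(-13 + z)*y = (-13 - 8)*16 = -21*16 = -336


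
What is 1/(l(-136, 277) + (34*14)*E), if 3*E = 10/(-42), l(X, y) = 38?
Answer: 9/2 ≈ 4.5000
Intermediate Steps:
E = -5/63 (E = (10/(-42))/3 = (10*(-1/42))/3 = (1/3)*(-5/21) = -5/63 ≈ -0.079365)
1/(l(-136, 277) + (34*14)*E) = 1/(38 + (34*14)*(-5/63)) = 1/(38 + 476*(-5/63)) = 1/(38 - 340/9) = 1/(2/9) = 9/2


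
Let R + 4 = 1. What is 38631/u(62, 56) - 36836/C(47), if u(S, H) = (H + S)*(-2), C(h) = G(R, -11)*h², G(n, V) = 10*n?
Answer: -1275691537/7819860 ≈ -163.13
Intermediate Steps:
R = -3 (R = -4 + 1 = -3)
C(h) = -30*h² (C(h) = (10*(-3))*h² = -30*h²)
u(S, H) = -2*H - 2*S
38631/u(62, 56) - 36836/C(47) = 38631/(-2*56 - 2*62) - 36836/((-30*47²)) = 38631/(-112 - 124) - 36836/((-30*2209)) = 38631/(-236) - 36836/(-66270) = 38631*(-1/236) - 36836*(-1/66270) = -38631/236 + 18418/33135 = -1275691537/7819860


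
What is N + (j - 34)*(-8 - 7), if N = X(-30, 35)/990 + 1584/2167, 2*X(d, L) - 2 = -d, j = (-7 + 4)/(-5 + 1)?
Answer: 194833849/390060 ≈ 499.50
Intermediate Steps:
j = ¾ (j = -3/(-4) = -3*(-¼) = ¾ ≈ 0.75000)
X(d, L) = 1 - d/2 (X(d, L) = 1 + (-d)/2 = 1 - d/2)
N = 72856/97515 (N = (1 - ½*(-30))/990 + 1584/2167 = (1 + 15)*(1/990) + 1584*(1/2167) = 16*(1/990) + 144/197 = 8/495 + 144/197 = 72856/97515 ≈ 0.74713)
N + (j - 34)*(-8 - 7) = 72856/97515 + (¾ - 34)*(-8 - 7) = 72856/97515 - 133/4*(-15) = 72856/97515 + 1995/4 = 194833849/390060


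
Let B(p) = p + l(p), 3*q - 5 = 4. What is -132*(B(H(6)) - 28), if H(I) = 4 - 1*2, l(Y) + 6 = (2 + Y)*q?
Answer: 2640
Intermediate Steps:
q = 3 (q = 5/3 + (⅓)*4 = 5/3 + 4/3 = 3)
l(Y) = 3*Y (l(Y) = -6 + (2 + Y)*3 = -6 + (6 + 3*Y) = 3*Y)
H(I) = 2 (H(I) = 4 - 2 = 2)
B(p) = 4*p (B(p) = p + 3*p = 4*p)
-132*(B(H(6)) - 28) = -132*(4*2 - 28) = -132*(8 - 28) = -132*(-20) = 2640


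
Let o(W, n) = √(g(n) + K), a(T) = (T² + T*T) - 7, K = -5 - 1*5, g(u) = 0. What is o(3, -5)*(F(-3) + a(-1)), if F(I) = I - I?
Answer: -5*I*√10 ≈ -15.811*I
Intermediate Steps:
K = -10 (K = -5 - 5 = -10)
F(I) = 0
a(T) = -7 + 2*T² (a(T) = (T² + T²) - 7 = 2*T² - 7 = -7 + 2*T²)
o(W, n) = I*√10 (o(W, n) = √(0 - 10) = √(-10) = I*√10)
o(3, -5)*(F(-3) + a(-1)) = (I*√10)*(0 + (-7 + 2*(-1)²)) = (I*√10)*(0 + (-7 + 2*1)) = (I*√10)*(0 + (-7 + 2)) = (I*√10)*(0 - 5) = (I*√10)*(-5) = -5*I*√10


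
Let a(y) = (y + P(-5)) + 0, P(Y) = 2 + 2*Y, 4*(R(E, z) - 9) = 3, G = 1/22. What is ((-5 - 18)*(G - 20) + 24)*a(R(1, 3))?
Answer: 74375/88 ≈ 845.17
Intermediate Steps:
G = 1/22 ≈ 0.045455
R(E, z) = 39/4 (R(E, z) = 9 + (¼)*3 = 9 + ¾ = 39/4)
a(y) = -8 + y (a(y) = (y + (2 + 2*(-5))) + 0 = (y + (2 - 10)) + 0 = (y - 8) + 0 = (-8 + y) + 0 = -8 + y)
((-5 - 18)*(G - 20) + 24)*a(R(1, 3)) = ((-5 - 18)*(1/22 - 20) + 24)*(-8 + 39/4) = (-23*(-439/22) + 24)*(7/4) = (10097/22 + 24)*(7/4) = (10625/22)*(7/4) = 74375/88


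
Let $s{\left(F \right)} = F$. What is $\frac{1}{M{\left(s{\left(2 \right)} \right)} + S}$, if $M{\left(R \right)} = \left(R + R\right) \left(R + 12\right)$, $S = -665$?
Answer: $- \frac{1}{609} \approx -0.001642$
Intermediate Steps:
$M{\left(R \right)} = 2 R \left(12 + R\right)$
$\frac{1}{M{\left(s{\left(2 \right)} \right)} + S} = \frac{1}{2 \cdot 2 \left(12 + 2\right) - 665} = \frac{1}{2 \cdot 2 \cdot 14 - 665} = \frac{1}{56 - 665} = \frac{1}{-609} = - \frac{1}{609}$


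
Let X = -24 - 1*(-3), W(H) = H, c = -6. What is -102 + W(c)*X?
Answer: 24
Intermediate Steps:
X = -21 (X = -24 + 3 = -21)
-102 + W(c)*X = -102 - 6*(-21) = -102 + 126 = 24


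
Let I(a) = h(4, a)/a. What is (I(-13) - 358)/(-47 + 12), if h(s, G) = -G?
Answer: 359/35 ≈ 10.257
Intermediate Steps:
I(a) = -1 (I(a) = (-a)/a = -1)
(I(-13) - 358)/(-47 + 12) = (-1 - 358)/(-47 + 12) = -359/(-35) = -359*(-1/35) = 359/35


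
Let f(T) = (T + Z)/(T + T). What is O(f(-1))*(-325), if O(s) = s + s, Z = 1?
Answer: 0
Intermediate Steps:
f(T) = (1 + T)/(2*T) (f(T) = (T + 1)/(T + T) = (1 + T)/((2*T)) = (1 + T)*(1/(2*T)) = (1 + T)/(2*T))
O(s) = 2*s
O(f(-1))*(-325) = (2*((½)*(1 - 1)/(-1)))*(-325) = (2*((½)*(-1)*0))*(-325) = (2*0)*(-325) = 0*(-325) = 0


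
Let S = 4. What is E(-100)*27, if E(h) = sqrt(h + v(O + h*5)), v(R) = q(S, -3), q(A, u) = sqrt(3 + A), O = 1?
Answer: 27*sqrt(-100 + sqrt(7)) ≈ 266.4*I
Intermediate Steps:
v(R) = sqrt(7) (v(R) = sqrt(3 + 4) = sqrt(7))
E(h) = sqrt(h + sqrt(7))
E(-100)*27 = sqrt(-100 + sqrt(7))*27 = 27*sqrt(-100 + sqrt(7))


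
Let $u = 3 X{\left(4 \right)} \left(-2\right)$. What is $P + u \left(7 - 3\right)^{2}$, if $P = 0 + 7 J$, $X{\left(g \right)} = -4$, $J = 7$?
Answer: $433$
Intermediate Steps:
$u = 24$ ($u = 3 \left(-4\right) \left(-2\right) = \left(-12\right) \left(-2\right) = 24$)
$P = 49$ ($P = 0 + 7 \cdot 7 = 0 + 49 = 49$)
$P + u \left(7 - 3\right)^{2} = 49 + 24 \left(7 - 3\right)^{2} = 49 + 24 \cdot 4^{2} = 49 + 24 \cdot 16 = 49 + 384 = 433$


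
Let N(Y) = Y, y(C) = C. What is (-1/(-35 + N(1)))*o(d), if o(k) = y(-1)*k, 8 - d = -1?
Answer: -9/34 ≈ -0.26471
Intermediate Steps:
d = 9 (d = 8 - 1*(-1) = 8 + 1 = 9)
o(k) = -k
(-1/(-35 + N(1)))*o(d) = (-1/(-35 + 1))*(-1*9) = (-1/(-34))*(-9) = -1/34*(-1)*(-9) = (1/34)*(-9) = -9/34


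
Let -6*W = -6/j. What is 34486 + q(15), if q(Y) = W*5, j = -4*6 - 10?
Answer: 1172519/34 ≈ 34486.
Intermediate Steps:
j = -34 (j = -24 - 10 = -34)
W = -1/34 (W = -(-1)/(-34) = -(-1)*(-1)/34 = -⅙*3/17 = -1/34 ≈ -0.029412)
q(Y) = -5/34 (q(Y) = -1/34*5 = -5/34)
34486 + q(15) = 34486 - 5/34 = 1172519/34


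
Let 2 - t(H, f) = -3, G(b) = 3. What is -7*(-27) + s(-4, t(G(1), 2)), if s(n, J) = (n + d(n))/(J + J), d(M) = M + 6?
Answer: 944/5 ≈ 188.80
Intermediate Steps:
d(M) = 6 + M
t(H, f) = 5 (t(H, f) = 2 - 1*(-3) = 2 + 3 = 5)
s(n, J) = (6 + 2*n)/(2*J) (s(n, J) = (n + (6 + n))/(J + J) = (6 + 2*n)/((2*J)) = (6 + 2*n)*(1/(2*J)) = (6 + 2*n)/(2*J))
-7*(-27) + s(-4, t(G(1), 2)) = -7*(-27) + (3 - 4)/5 = 189 + (⅕)*(-1) = 189 - ⅕ = 944/5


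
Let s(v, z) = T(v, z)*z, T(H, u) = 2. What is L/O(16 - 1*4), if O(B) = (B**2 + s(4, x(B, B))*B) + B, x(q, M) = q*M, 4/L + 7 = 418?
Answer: 1/371133 ≈ 2.6945e-6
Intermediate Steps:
L = 4/411 (L = 4/(-7 + 418) = 4/411 ≈ 0.0097324)
x(q, M) = M*q
s(v, z) = 2*z
O(B) = B + B**2 + 2*B**3 (O(B) = (B**2 + (2*(B*B))*B) + B = (B**2 + (2*B**2)*B) + B = (B**2 + 2*B**3) + B = B + B**2 + 2*B**3)
L/O(16 - 1*4) = 4/(411*(((16 - 1*4)*(1 + (16 - 1*4) + 2*(16 - 1*4)**2)))) = 4/(411*(((16 - 4)*(1 + (16 - 4) + 2*(16 - 4)**2)))) = 4/(411*((12*(1 + 12 + 2*12**2)))) = 4/(411*((12*(1 + 12 + 2*144)))) = 4/(411*((12*(1 + 12 + 288)))) = 4/(411*((12*301))) = (4/411)/3612 = (4/411)*(1/3612) = 1/371133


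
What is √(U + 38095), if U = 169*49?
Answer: 2*√11594 ≈ 215.35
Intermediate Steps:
U = 8281
√(U + 38095) = √(8281 + 38095) = √46376 = 2*√11594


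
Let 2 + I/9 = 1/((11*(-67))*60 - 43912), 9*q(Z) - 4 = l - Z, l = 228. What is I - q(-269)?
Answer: -19477199/264396 ≈ -73.667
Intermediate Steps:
q(Z) = 232/9 - Z/9 (q(Z) = 4/9 + (228 - Z)/9 = 4/9 + (76/3 - Z/9) = 232/9 - Z/9)
I = -1586385/88132 (I = -18 + 9/((11*(-67))*60 - 43912) = -18 + 9/(-737*60 - 43912) = -18 + 9/(-44220 - 43912) = -18 + 9/(-88132) = -18 + 9*(-1/88132) = -18 - 9/88132 = -1586385/88132 ≈ -18.000)
I - q(-269) = -1586385/88132 - (232/9 - ⅑*(-269)) = -1586385/88132 - (232/9 + 269/9) = -1586385/88132 - 1*167/3 = -1586385/88132 - 167/3 = -19477199/264396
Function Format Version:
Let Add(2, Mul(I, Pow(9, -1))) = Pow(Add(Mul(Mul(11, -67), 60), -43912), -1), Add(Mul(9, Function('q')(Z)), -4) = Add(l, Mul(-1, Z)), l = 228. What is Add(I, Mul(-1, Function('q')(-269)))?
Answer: Rational(-19477199, 264396) ≈ -73.667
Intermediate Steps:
Function('q')(Z) = Add(Rational(232, 9), Mul(Rational(-1, 9), Z)) (Function('q')(Z) = Add(Rational(4, 9), Mul(Rational(1, 9), Add(228, Mul(-1, Z)))) = Add(Rational(4, 9), Add(Rational(76, 3), Mul(Rational(-1, 9), Z))) = Add(Rational(232, 9), Mul(Rational(-1, 9), Z)))
I = Rational(-1586385, 88132) (I = Add(-18, Mul(9, Pow(Add(Mul(Mul(11, -67), 60), -43912), -1))) = Add(-18, Mul(9, Pow(Add(Mul(-737, 60), -43912), -1))) = Add(-18, Mul(9, Pow(Add(-44220, -43912), -1))) = Add(-18, Mul(9, Pow(-88132, -1))) = Add(-18, Mul(9, Rational(-1, 88132))) = Add(-18, Rational(-9, 88132)) = Rational(-1586385, 88132) ≈ -18.000)
Add(I, Mul(-1, Function('q')(-269))) = Add(Rational(-1586385, 88132), Mul(-1, Add(Rational(232, 9), Mul(Rational(-1, 9), -269)))) = Add(Rational(-1586385, 88132), Mul(-1, Add(Rational(232, 9), Rational(269, 9)))) = Add(Rational(-1586385, 88132), Mul(-1, Rational(167, 3))) = Add(Rational(-1586385, 88132), Rational(-167, 3)) = Rational(-19477199, 264396)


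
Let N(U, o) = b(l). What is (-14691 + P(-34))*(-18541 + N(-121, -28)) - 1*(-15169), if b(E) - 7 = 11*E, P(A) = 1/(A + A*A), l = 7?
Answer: 304249306175/1122 ≈ 2.7117e+8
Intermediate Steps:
P(A) = 1/(A + A²)
b(E) = 7 + 11*E
N(U, o) = 84 (N(U, o) = 7 + 11*7 = 7 + 77 = 84)
(-14691 + P(-34))*(-18541 + N(-121, -28)) - 1*(-15169) = (-14691 + 1/((-34)*(1 - 34)))*(-18541 + 84) - 1*(-15169) = (-14691 - 1/34/(-33))*(-18457) + 15169 = (-14691 - 1/34*(-1/33))*(-18457) + 15169 = (-14691 + 1/1122)*(-18457) + 15169 = -16483301/1122*(-18457) + 15169 = 304232286557/1122 + 15169 = 304249306175/1122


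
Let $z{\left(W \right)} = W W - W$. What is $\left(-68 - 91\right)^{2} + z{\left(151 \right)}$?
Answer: $47931$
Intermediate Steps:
$z{\left(W \right)} = W^{2} - W$
$\left(-68 - 91\right)^{2} + z{\left(151 \right)} = \left(-68 - 91\right)^{2} + 151 \left(-1 + 151\right) = \left(-159\right)^{2} + 151 \cdot 150 = 25281 + 22650 = 47931$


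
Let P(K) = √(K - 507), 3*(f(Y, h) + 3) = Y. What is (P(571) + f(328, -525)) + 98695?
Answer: 296428/3 ≈ 98809.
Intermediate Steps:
f(Y, h) = -3 + Y/3
P(K) = √(-507 + K)
(P(571) + f(328, -525)) + 98695 = (√(-507 + 571) + (-3 + (⅓)*328)) + 98695 = (√64 + (-3 + 328/3)) + 98695 = (8 + 319/3) + 98695 = 343/3 + 98695 = 296428/3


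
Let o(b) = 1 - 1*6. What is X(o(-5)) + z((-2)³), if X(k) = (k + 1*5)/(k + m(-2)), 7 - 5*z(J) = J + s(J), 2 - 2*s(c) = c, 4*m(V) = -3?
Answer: 2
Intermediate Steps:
m(V) = -¾ (m(V) = (¼)*(-3) = -¾)
s(c) = 1 - c/2
o(b) = -5 (o(b) = 1 - 6 = -5)
z(J) = 6/5 - J/10 (z(J) = 7/5 - (J + (1 - J/2))/5 = 7/5 - (1 + J/2)/5 = 7/5 + (-⅕ - J/10) = 6/5 - J/10)
X(k) = (5 + k)/(-¾ + k) (X(k) = (k + 1*5)/(k - ¾) = (k + 5)/(-¾ + k) = (5 + k)/(-¾ + k))
X(o(-5)) + z((-2)³) = 4*(5 - 5)/(-3 + 4*(-5)) + (6/5 - ⅒*(-2)³) = 4*0/(-3 - 20) + (6/5 - ⅒*(-8)) = 4*0/(-23) + (6/5 + ⅘) = 4*(-1/23)*0 + 2 = 0 + 2 = 2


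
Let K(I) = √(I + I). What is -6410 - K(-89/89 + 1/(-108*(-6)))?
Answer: -6410 - I*√647/18 ≈ -6410.0 - 1.4131*I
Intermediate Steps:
K(I) = √2*√I (K(I) = √(2*I) = √2*√I)
-6410 - K(-89/89 + 1/(-108*(-6))) = -6410 - √2*√(-89/89 + 1/(-108*(-6))) = -6410 - √2*√(-89*1/89 - 1/108*(-⅙)) = -6410 - √2*√(-1 + 1/648) = -6410 - √2*√(-647/648) = -6410 - √2*I*√1294/36 = -6410 - I*√647/18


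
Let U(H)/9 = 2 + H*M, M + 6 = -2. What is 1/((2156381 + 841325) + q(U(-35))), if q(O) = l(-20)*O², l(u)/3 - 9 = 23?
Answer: 1/621376330 ≈ 1.6093e-9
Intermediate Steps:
M = -8 (M = -6 - 2 = -8)
l(u) = 96 (l(u) = 27 + 3*23 = 27 + 69 = 96)
U(H) = 18 - 72*H (U(H) = 9*(2 + H*(-8)) = 9*(2 - 8*H) = 18 - 72*H)
q(O) = 96*O²
1/((2156381 + 841325) + q(U(-35))) = 1/((2156381 + 841325) + 96*(18 - 72*(-35))²) = 1/(2997706 + 96*(18 + 2520)²) = 1/(2997706 + 96*2538²) = 1/(2997706 + 96*6441444) = 1/(2997706 + 618378624) = 1/621376330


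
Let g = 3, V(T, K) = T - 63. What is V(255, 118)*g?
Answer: 576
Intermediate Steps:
V(T, K) = -63 + T
V(255, 118)*g = (-63 + 255)*3 = 192*3 = 576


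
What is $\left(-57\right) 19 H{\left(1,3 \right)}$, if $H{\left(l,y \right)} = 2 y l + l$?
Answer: $-7581$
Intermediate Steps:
$H{\left(l,y \right)} = l + 2 l y$ ($H{\left(l,y \right)} = 2 l y + l = l + 2 l y$)
$\left(-57\right) 19 H{\left(1,3 \right)} = \left(-57\right) 19 \cdot 1 \left(1 + 2 \cdot 3\right) = - 1083 \cdot 1 \left(1 + 6\right) = - 1083 \cdot 1 \cdot 7 = \left(-1083\right) 7 = -7581$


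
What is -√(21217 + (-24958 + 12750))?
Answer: -3*√1001 ≈ -94.916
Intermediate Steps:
-√(21217 + (-24958 + 12750)) = -√(21217 - 12208) = -√9009 = -3*√1001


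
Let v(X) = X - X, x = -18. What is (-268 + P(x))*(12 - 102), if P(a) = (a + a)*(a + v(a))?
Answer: -34200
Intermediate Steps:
v(X) = 0
P(a) = 2*a**2 (P(a) = (a + a)*(a + 0) = (2*a)*a = 2*a**2)
(-268 + P(x))*(12 - 102) = (-268 + 2*(-18)**2)*(12 - 102) = (-268 + 2*324)*(-90) = (-268 + 648)*(-90) = 380*(-90) = -34200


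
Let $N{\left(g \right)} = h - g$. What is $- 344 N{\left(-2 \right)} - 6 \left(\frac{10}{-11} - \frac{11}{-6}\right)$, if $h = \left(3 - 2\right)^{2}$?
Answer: $- \frac{11413}{11} \approx -1037.5$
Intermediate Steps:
$h = 1$ ($h = 1^{2} = 1$)
$N{\left(g \right)} = 1 - g$
$- 344 N{\left(-2 \right)} - 6 \left(\frac{10}{-11} - \frac{11}{-6}\right) = - 344 \left(1 - -2\right) - 6 \left(\frac{10}{-11} - \frac{11}{-6}\right) = - 344 \left(1 + 2\right) - 6 \left(10 \left(- \frac{1}{11}\right) - - \frac{11}{6}\right) = \left(-344\right) 3 - 6 \left(- \frac{10}{11} + \frac{11}{6}\right) = -1032 - \frac{61}{11} = - \frac{11413}{11}$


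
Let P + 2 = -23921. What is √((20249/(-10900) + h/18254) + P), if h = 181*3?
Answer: I*√2367870355634473839/9948430 ≈ 154.68*I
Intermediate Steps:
P = -23923 (P = -2 - 23921 = -23923)
h = 543
√((20249/(-10900) + h/18254) + P) = √((20249/(-10900) + 543/18254) - 23923) = √((20249*(-1/10900) + 543*(1/18254)) - 23923) = √((-20249/10900 + 543/18254) - 23923) = √(-181853273/99484300 - 23923) = √(-2380144762173/99484300) = I*√2367870355634473839/9948430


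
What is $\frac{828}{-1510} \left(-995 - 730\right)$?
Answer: $\frac{142830}{151} \approx 945.89$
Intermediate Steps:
$\frac{828}{-1510} \left(-995 - 730\right) = 828 \left(- \frac{1}{1510}\right) \left(-1725\right) = \left(- \frac{414}{755}\right) \left(-1725\right) = \frac{142830}{151}$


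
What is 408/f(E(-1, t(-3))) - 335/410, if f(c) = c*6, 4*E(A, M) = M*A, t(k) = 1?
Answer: -22371/82 ≈ -272.82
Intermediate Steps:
E(A, M) = A*M/4 (E(A, M) = (M*A)/4 = (A*M)/4 = A*M/4)
f(c) = 6*c
408/f(E(-1, t(-3))) - 335/410 = 408/((6*((¼)*(-1)*1))) - 335/410 = 408/((6*(-¼))) - 335*1/410 = 408/(-3/2) - 67/82 = 408*(-⅔) - 67/82 = -272 - 67/82 = -22371/82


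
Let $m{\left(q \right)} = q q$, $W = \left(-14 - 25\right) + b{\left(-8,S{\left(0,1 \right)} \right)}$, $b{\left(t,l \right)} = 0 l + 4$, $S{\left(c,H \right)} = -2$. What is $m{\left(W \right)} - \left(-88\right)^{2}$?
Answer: $-6519$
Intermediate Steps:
$b{\left(t,l \right)} = 4$ ($b{\left(t,l \right)} = 0 + 4 = 4$)
$W = -35$ ($W = \left(-14 - 25\right) + 4 = -39 + 4 = -35$)
$m{\left(q \right)} = q^{2}$
$m{\left(W \right)} - \left(-88\right)^{2} = \left(-35\right)^{2} - \left(-88\right)^{2} = 1225 - 7744 = -6519$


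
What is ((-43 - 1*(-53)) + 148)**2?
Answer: 24964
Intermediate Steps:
((-43 - 1*(-53)) + 148)**2 = ((-43 + 53) + 148)**2 = (10 + 148)**2 = 158**2 = 24964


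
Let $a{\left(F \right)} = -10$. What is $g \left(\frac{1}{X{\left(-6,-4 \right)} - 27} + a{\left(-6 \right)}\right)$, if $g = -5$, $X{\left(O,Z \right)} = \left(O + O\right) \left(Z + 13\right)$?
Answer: $\frac{1351}{27} \approx 50.037$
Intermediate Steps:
$X{\left(O,Z \right)} = 2 O \left(13 + Z\right)$
$g \left(\frac{1}{X{\left(-6,-4 \right)} - 27} + a{\left(-6 \right)}\right) = - 5 \left(\frac{1}{2 \left(-6\right) \left(13 - 4\right) - 27} - 10\right) = - 5 \left(\frac{1}{2 \left(-6\right) 9 - 27} - 10\right) = - 5 \left(\frac{1}{-108 - 27} - 10\right) = - 5 \left(\frac{1}{-135} - 10\right) = - 5 \left(- \frac{1}{135} - 10\right) = \left(-5\right) \left(- \frac{1351}{135}\right) = \frac{1351}{27}$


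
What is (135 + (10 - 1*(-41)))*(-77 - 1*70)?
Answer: -27342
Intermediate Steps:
(135 + (10 - 1*(-41)))*(-77 - 1*70) = (135 + (10 + 41))*(-77 - 70) = (135 + 51)*(-147) = 186*(-147) = -27342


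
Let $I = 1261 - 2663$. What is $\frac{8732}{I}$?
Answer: $- \frac{4366}{701} \approx -6.2282$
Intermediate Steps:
$I = -1402$
$\frac{8732}{I} = \frac{8732}{-1402} = 8732 \left(- \frac{1}{1402}\right) = - \frac{4366}{701}$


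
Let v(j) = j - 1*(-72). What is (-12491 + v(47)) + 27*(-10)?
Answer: -12642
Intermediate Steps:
v(j) = 72 + j (v(j) = j + 72 = 72 + j)
(-12491 + v(47)) + 27*(-10) = (-12491 + (72 + 47)) + 27*(-10) = (-12491 + 119) - 270 = -12372 - 270 = -12642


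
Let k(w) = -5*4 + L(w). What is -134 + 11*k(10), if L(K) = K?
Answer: -244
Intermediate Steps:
k(w) = -20 + w (k(w) = -5*4 + w = -20 + w)
-134 + 11*k(10) = -134 + 11*(-20 + 10) = -134 + 11*(-10) = -134 - 110 = -244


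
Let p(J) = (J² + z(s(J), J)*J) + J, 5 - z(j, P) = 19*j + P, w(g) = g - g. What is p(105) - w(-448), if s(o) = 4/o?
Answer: 554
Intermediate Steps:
w(g) = 0
z(j, P) = 5 - P - 19*j (z(j, P) = 5 - (19*j + P) = 5 - (P + 19*j) = 5 + (-P - 19*j) = 5 - P - 19*j)
p(J) = J + J² + J*(5 - J - 76/J) (p(J) = (J² + (5 - J - 76/J)*J) + J = (J² + J*(5 - J - 76/J)) + J = J + J² + J*(5 - J - 76/J))
p(105) - w(-448) = (-76 + 6*105) - 1*0 = (-76 + 630) + 0 = 554 + 0 = 554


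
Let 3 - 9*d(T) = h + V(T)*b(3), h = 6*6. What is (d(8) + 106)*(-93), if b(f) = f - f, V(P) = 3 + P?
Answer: -9517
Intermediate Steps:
h = 36
b(f) = 0
d(T) = -11/3 (d(T) = ⅓ - (36 + (3 + T)*0)/9 = ⅓ - (36 + 0)/9 = ⅓ - ⅑*36 = ⅓ - 4 = -11/3)
(d(8) + 106)*(-93) = (-11/3 + 106)*(-93) = (307/3)*(-93) = -9517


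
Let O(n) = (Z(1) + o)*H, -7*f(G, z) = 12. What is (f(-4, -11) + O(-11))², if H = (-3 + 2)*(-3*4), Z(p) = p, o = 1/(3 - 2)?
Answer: 24336/49 ≈ 496.65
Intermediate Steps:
f(G, z) = -12/7 (f(G, z) = -⅐*12 = -12/7)
o = 1 (o = 1/1 = 1)
H = 12 (H = -1*(-12) = 12)
O(n) = 24 (O(n) = (1 + 1)*12 = 2*12 = 24)
(f(-4, -11) + O(-11))² = (-12/7 + 24)² = (156/7)² = 24336/49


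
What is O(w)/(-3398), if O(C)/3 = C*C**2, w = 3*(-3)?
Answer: 2187/3398 ≈ 0.64361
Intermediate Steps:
w = -9
O(C) = 3*C**3 (O(C) = 3*(C*C**2) = 3*C**3)
O(w)/(-3398) = (3*(-9)**3)/(-3398) = (3*(-729))*(-1/3398) = -2187*(-1/3398) = 2187/3398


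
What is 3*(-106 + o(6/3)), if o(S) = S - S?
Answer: -318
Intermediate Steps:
o(S) = 0
3*(-106 + o(6/3)) = 3*(-106 + 0) = 3*(-106) = -318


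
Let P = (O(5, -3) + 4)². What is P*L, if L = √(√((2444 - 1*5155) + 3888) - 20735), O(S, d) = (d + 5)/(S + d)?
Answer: 25*√(-20735 + √1177) ≈ 3596.9*I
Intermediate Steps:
O(S, d) = (5 + d)/(S + d)
P = 25 (P = ((5 - 3)/(5 - 3) + 4)² = (2/2 + 4)² = ((½)*2 + 4)² = (1 + 4)² = 5² = 25)
L = √(-20735 + √1177) (L = √(√((2444 - 5155) + 3888) - 20735) = √(√(-2711 + 3888) - 20735) = √(√1177 - 20735) = √(-20735 + √1177) ≈ 143.88*I)
P*L = 25*√(-20735 + √1177)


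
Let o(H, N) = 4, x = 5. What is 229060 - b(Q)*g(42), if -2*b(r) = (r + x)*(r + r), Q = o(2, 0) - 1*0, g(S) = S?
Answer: 230572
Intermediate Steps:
Q = 4 (Q = 4 - 1*0 = 4 + 0 = 4)
b(r) = -r*(5 + r) (b(r) = -(r + 5)*(r + r)/2 = -(5 + r)*2*r/2 = -r*(5 + r))
229060 - b(Q)*g(42) = 229060 - (-1*4*(5 + 4))*42 = 229060 - (-1*4*9)*42 = 229060 - (-36)*42 = 229060 - 1*(-1512) = 229060 + 1512 = 230572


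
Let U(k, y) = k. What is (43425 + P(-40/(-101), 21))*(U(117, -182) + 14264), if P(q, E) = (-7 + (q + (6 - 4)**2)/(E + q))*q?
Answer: 136294440576505/218261 ≈ 6.2446e+8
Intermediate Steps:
P(q, E) = q*(-7 + (4 + q)/(E + q)) (P(q, E) = (-7 + (q + 2**2)/(E + q))*q = (-7 + (q + 4)/(E + q))*q = (-7 + (4 + q)/(E + q))*q = q*(-7 + (4 + q)/(E + q)))
(43425 + P(-40/(-101), 21))*(U(117, -182) + 14264) = (43425 + (-40/(-101))*(4 - 7*21 - (-240)/(-101))/(21 - 40/(-101)))*(117 + 14264) = (43425 + (-40*(-1/101))*(4 - 147 - (-240)*(-1)/101)/(21 - 40*(-1/101)))*14381 = (43425 + 40*(4 - 147 - 6*40/101)/(101*(21 + 40/101)))*14381 = (43425 + 40*(4 - 147 - 240/101)/(101*(2161/101)))*14381 = (43425 + (40/101)*(101/2161)*(-14683/101))*14381 = (43425 - 587320/218261)*14381 = (9477396605/218261)*14381 = 136294440576505/218261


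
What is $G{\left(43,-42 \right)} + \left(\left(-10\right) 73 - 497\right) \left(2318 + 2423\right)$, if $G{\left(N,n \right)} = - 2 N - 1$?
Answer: $-5817294$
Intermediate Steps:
$G{\left(N,n \right)} = -1 - 2 N$
$G{\left(43,-42 \right)} + \left(\left(-10\right) 73 - 497\right) \left(2318 + 2423\right) = \left(-1 - 86\right) + \left(\left(-10\right) 73 - 497\right) \left(2318 + 2423\right) = \left(-1 - 86\right) + \left(-730 - 497\right) 4741 = -87 - 5817207 = -5817294$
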